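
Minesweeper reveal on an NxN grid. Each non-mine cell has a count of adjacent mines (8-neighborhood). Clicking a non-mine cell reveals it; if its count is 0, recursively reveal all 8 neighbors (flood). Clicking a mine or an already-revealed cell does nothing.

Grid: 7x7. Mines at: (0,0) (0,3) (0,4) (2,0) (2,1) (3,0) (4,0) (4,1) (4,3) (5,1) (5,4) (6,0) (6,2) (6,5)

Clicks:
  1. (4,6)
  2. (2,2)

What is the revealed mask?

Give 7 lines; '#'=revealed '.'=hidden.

Click 1 (4,6) count=0: revealed 22 new [(0,5) (0,6) (1,2) (1,3) (1,4) (1,5) (1,6) (2,2) (2,3) (2,4) (2,5) (2,6) (3,2) (3,3) (3,4) (3,5) (3,6) (4,4) (4,5) (4,6) (5,5) (5,6)] -> total=22
Click 2 (2,2) count=1: revealed 0 new [(none)] -> total=22

Answer: .....##
..#####
..#####
..#####
....###
.....##
.......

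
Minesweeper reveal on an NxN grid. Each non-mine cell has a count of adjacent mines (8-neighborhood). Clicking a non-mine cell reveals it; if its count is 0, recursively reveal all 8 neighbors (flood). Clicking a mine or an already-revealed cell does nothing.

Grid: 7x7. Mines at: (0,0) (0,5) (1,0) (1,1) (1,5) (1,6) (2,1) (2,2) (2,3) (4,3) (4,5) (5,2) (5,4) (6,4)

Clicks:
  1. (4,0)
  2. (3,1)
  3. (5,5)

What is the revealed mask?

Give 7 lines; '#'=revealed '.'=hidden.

Answer: .......
.......
.......
##.....
##.....
##...#.
##.....

Derivation:
Click 1 (4,0) count=0: revealed 8 new [(3,0) (3,1) (4,0) (4,1) (5,0) (5,1) (6,0) (6,1)] -> total=8
Click 2 (3,1) count=2: revealed 0 new [(none)] -> total=8
Click 3 (5,5) count=3: revealed 1 new [(5,5)] -> total=9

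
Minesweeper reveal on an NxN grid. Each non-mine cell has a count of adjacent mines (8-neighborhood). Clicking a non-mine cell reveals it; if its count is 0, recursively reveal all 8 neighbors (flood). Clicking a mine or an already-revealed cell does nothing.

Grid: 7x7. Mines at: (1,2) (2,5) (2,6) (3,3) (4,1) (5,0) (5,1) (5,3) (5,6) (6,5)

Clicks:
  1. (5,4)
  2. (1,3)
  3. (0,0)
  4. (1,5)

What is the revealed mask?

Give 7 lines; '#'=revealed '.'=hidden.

Click 1 (5,4) count=2: revealed 1 new [(5,4)] -> total=1
Click 2 (1,3) count=1: revealed 1 new [(1,3)] -> total=2
Click 3 (0,0) count=0: revealed 8 new [(0,0) (0,1) (1,0) (1,1) (2,0) (2,1) (3,0) (3,1)] -> total=10
Click 4 (1,5) count=2: revealed 1 new [(1,5)] -> total=11

Answer: ##.....
##.#.#.
##.....
##.....
.......
....#..
.......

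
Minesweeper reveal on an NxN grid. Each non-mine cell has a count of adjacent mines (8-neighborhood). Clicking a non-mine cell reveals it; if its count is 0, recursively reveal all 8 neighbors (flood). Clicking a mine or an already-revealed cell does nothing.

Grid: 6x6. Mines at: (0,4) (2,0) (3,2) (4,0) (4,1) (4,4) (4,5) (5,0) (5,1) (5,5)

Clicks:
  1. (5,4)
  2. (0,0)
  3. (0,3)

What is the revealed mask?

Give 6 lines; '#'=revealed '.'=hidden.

Click 1 (5,4) count=3: revealed 1 new [(5,4)] -> total=1
Click 2 (0,0) count=0: revealed 11 new [(0,0) (0,1) (0,2) (0,3) (1,0) (1,1) (1,2) (1,3) (2,1) (2,2) (2,3)] -> total=12
Click 3 (0,3) count=1: revealed 0 new [(none)] -> total=12

Answer: ####..
####..
.###..
......
......
....#.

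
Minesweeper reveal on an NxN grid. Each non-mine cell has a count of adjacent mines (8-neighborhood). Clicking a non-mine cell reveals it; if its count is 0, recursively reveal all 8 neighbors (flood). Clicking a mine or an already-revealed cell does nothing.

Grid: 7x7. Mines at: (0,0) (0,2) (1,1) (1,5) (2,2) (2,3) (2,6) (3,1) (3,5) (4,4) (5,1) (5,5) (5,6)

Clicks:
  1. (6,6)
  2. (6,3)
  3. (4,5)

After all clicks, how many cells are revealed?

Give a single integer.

Click 1 (6,6) count=2: revealed 1 new [(6,6)] -> total=1
Click 2 (6,3) count=0: revealed 6 new [(5,2) (5,3) (5,4) (6,2) (6,3) (6,4)] -> total=7
Click 3 (4,5) count=4: revealed 1 new [(4,5)] -> total=8

Answer: 8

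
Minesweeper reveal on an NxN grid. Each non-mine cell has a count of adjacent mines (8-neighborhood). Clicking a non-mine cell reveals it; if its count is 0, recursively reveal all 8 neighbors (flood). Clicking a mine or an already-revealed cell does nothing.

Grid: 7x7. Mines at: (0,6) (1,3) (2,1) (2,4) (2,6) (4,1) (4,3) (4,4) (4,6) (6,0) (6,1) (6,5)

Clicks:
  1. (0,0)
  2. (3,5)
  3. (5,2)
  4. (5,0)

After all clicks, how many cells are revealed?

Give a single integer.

Answer: 9

Derivation:
Click 1 (0,0) count=0: revealed 6 new [(0,0) (0,1) (0,2) (1,0) (1,1) (1,2)] -> total=6
Click 2 (3,5) count=4: revealed 1 new [(3,5)] -> total=7
Click 3 (5,2) count=3: revealed 1 new [(5,2)] -> total=8
Click 4 (5,0) count=3: revealed 1 new [(5,0)] -> total=9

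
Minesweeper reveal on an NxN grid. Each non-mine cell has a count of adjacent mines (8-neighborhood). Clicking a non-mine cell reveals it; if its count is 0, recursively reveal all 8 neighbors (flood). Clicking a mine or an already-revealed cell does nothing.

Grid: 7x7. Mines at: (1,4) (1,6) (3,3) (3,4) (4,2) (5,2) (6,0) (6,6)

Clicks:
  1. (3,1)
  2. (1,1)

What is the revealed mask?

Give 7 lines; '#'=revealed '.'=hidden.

Answer: ####...
####...
####...
###....
##.....
##.....
.......

Derivation:
Click 1 (3,1) count=1: revealed 1 new [(3,1)] -> total=1
Click 2 (1,1) count=0: revealed 18 new [(0,0) (0,1) (0,2) (0,3) (1,0) (1,1) (1,2) (1,3) (2,0) (2,1) (2,2) (2,3) (3,0) (3,2) (4,0) (4,1) (5,0) (5,1)] -> total=19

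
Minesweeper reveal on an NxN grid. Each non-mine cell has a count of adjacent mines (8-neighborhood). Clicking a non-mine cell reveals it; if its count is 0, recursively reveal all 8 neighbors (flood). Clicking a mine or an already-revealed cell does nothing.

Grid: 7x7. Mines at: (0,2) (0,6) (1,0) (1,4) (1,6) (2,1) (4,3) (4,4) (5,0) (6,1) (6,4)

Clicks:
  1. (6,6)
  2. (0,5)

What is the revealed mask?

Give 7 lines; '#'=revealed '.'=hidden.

Answer: .....#.
.......
.....##
.....##
.....##
.....##
.....##

Derivation:
Click 1 (6,6) count=0: revealed 10 new [(2,5) (2,6) (3,5) (3,6) (4,5) (4,6) (5,5) (5,6) (6,5) (6,6)] -> total=10
Click 2 (0,5) count=3: revealed 1 new [(0,5)] -> total=11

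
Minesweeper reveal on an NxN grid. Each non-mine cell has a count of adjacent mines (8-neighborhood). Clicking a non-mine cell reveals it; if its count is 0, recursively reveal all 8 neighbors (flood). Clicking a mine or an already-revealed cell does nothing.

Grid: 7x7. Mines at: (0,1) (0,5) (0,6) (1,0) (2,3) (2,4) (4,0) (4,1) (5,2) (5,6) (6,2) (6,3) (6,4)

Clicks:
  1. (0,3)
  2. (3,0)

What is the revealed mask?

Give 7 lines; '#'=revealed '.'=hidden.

Click 1 (0,3) count=0: revealed 6 new [(0,2) (0,3) (0,4) (1,2) (1,3) (1,4)] -> total=6
Click 2 (3,0) count=2: revealed 1 new [(3,0)] -> total=7

Answer: ..###..
..###..
.......
#......
.......
.......
.......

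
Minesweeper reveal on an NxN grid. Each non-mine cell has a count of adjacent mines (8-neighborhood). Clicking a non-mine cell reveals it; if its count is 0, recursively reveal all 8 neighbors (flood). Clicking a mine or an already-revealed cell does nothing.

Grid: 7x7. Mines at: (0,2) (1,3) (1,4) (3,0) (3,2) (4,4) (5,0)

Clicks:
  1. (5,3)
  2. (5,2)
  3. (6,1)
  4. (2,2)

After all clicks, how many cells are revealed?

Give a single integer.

Answer: 26

Derivation:
Click 1 (5,3) count=1: revealed 1 new [(5,3)] -> total=1
Click 2 (5,2) count=0: revealed 24 new [(0,5) (0,6) (1,5) (1,6) (2,5) (2,6) (3,5) (3,6) (4,1) (4,2) (4,3) (4,5) (4,6) (5,1) (5,2) (5,4) (5,5) (5,6) (6,1) (6,2) (6,3) (6,4) (6,5) (6,6)] -> total=25
Click 3 (6,1) count=1: revealed 0 new [(none)] -> total=25
Click 4 (2,2) count=2: revealed 1 new [(2,2)] -> total=26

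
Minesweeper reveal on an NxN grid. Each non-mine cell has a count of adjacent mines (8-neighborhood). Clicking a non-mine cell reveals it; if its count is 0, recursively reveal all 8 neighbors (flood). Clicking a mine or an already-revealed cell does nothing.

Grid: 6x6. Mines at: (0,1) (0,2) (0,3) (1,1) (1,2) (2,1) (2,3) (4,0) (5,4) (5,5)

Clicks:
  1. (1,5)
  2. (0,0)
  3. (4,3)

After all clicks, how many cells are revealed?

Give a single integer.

Click 1 (1,5) count=0: revealed 10 new [(0,4) (0,5) (1,4) (1,5) (2,4) (2,5) (3,4) (3,5) (4,4) (4,5)] -> total=10
Click 2 (0,0) count=2: revealed 1 new [(0,0)] -> total=11
Click 3 (4,3) count=1: revealed 1 new [(4,3)] -> total=12

Answer: 12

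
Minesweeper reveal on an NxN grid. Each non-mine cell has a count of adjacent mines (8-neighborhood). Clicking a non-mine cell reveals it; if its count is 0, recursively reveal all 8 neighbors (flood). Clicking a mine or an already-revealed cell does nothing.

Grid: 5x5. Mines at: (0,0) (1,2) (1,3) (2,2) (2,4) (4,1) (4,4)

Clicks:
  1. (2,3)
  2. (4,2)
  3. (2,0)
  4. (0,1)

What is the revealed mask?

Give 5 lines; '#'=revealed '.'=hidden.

Click 1 (2,3) count=4: revealed 1 new [(2,3)] -> total=1
Click 2 (4,2) count=1: revealed 1 new [(4,2)] -> total=2
Click 3 (2,0) count=0: revealed 6 new [(1,0) (1,1) (2,0) (2,1) (3,0) (3,1)] -> total=8
Click 4 (0,1) count=2: revealed 1 new [(0,1)] -> total=9

Answer: .#...
##...
##.#.
##...
..#..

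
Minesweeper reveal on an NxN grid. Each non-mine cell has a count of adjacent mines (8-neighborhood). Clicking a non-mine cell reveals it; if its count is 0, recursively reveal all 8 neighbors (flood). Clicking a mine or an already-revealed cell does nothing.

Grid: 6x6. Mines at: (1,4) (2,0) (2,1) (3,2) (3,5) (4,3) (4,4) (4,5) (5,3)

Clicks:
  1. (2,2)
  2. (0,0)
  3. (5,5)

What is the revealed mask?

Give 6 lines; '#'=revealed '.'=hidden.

Click 1 (2,2) count=2: revealed 1 new [(2,2)] -> total=1
Click 2 (0,0) count=0: revealed 8 new [(0,0) (0,1) (0,2) (0,3) (1,0) (1,1) (1,2) (1,3)] -> total=9
Click 3 (5,5) count=2: revealed 1 new [(5,5)] -> total=10

Answer: ####..
####..
..#...
......
......
.....#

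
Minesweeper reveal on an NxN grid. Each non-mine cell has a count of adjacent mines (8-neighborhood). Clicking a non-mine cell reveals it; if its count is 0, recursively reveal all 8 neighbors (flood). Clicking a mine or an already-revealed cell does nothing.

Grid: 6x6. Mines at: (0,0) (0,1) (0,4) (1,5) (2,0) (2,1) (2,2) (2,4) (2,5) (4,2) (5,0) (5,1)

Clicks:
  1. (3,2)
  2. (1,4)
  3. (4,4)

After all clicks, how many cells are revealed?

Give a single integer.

Answer: 11

Derivation:
Click 1 (3,2) count=3: revealed 1 new [(3,2)] -> total=1
Click 2 (1,4) count=4: revealed 1 new [(1,4)] -> total=2
Click 3 (4,4) count=0: revealed 9 new [(3,3) (3,4) (3,5) (4,3) (4,4) (4,5) (5,3) (5,4) (5,5)] -> total=11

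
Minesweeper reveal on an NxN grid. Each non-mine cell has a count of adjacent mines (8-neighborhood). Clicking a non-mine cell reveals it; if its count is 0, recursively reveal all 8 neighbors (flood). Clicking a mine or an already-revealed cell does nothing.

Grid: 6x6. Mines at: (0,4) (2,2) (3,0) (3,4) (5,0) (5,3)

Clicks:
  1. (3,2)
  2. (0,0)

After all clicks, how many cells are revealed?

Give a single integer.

Click 1 (3,2) count=1: revealed 1 new [(3,2)] -> total=1
Click 2 (0,0) count=0: revealed 10 new [(0,0) (0,1) (0,2) (0,3) (1,0) (1,1) (1,2) (1,3) (2,0) (2,1)] -> total=11

Answer: 11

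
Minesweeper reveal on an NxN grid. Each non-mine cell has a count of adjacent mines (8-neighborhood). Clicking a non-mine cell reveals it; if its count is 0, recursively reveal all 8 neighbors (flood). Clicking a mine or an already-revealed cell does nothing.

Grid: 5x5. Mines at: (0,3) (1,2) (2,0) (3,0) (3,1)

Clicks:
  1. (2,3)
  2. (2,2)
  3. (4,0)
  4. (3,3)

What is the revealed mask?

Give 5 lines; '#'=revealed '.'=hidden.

Answer: .....
...##
..###
..###
#.###

Derivation:
Click 1 (2,3) count=1: revealed 1 new [(2,3)] -> total=1
Click 2 (2,2) count=2: revealed 1 new [(2,2)] -> total=2
Click 3 (4,0) count=2: revealed 1 new [(4,0)] -> total=3
Click 4 (3,3) count=0: revealed 9 new [(1,3) (1,4) (2,4) (3,2) (3,3) (3,4) (4,2) (4,3) (4,4)] -> total=12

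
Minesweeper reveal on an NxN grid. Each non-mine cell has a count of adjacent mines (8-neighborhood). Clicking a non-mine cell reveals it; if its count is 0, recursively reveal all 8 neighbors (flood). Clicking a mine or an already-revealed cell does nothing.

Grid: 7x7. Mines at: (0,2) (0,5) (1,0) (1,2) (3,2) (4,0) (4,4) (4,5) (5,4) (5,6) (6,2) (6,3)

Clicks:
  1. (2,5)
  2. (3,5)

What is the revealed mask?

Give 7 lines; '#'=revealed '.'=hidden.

Answer: .......
...####
...####
...####
.......
.......
.......

Derivation:
Click 1 (2,5) count=0: revealed 12 new [(1,3) (1,4) (1,5) (1,6) (2,3) (2,4) (2,5) (2,6) (3,3) (3,4) (3,5) (3,6)] -> total=12
Click 2 (3,5) count=2: revealed 0 new [(none)] -> total=12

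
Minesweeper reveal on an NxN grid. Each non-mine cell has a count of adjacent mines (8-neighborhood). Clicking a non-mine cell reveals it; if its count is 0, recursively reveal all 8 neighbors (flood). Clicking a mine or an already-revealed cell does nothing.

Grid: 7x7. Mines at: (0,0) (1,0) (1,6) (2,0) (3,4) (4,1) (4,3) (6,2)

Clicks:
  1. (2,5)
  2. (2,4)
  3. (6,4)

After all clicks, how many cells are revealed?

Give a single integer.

Answer: 16

Derivation:
Click 1 (2,5) count=2: revealed 1 new [(2,5)] -> total=1
Click 2 (2,4) count=1: revealed 1 new [(2,4)] -> total=2
Click 3 (6,4) count=0: revealed 14 new [(2,6) (3,5) (3,6) (4,4) (4,5) (4,6) (5,3) (5,4) (5,5) (5,6) (6,3) (6,4) (6,5) (6,6)] -> total=16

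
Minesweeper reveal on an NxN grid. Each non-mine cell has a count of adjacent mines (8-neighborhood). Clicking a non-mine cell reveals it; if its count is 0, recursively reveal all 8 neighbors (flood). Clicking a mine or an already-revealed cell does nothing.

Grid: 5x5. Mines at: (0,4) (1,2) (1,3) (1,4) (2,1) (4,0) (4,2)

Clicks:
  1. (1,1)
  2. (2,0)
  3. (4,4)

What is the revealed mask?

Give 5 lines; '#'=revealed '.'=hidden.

Click 1 (1,1) count=2: revealed 1 new [(1,1)] -> total=1
Click 2 (2,0) count=1: revealed 1 new [(2,0)] -> total=2
Click 3 (4,4) count=0: revealed 6 new [(2,3) (2,4) (3,3) (3,4) (4,3) (4,4)] -> total=8

Answer: .....
.#...
#..##
...##
...##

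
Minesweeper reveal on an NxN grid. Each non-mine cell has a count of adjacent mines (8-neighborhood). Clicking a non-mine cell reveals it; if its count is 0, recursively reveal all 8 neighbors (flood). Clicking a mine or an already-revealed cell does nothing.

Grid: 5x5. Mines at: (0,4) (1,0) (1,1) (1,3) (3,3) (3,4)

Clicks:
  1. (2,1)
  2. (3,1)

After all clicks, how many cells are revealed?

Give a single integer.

Answer: 9

Derivation:
Click 1 (2,1) count=2: revealed 1 new [(2,1)] -> total=1
Click 2 (3,1) count=0: revealed 8 new [(2,0) (2,2) (3,0) (3,1) (3,2) (4,0) (4,1) (4,2)] -> total=9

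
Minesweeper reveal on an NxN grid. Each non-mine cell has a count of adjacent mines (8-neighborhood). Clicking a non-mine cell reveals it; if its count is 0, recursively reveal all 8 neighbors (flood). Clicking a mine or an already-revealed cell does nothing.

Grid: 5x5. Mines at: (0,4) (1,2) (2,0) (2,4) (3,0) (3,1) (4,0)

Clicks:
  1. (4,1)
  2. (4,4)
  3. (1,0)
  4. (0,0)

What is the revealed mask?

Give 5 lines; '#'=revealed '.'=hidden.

Answer: ##...
##...
.....
..###
.####

Derivation:
Click 1 (4,1) count=3: revealed 1 new [(4,1)] -> total=1
Click 2 (4,4) count=0: revealed 6 new [(3,2) (3,3) (3,4) (4,2) (4,3) (4,4)] -> total=7
Click 3 (1,0) count=1: revealed 1 new [(1,0)] -> total=8
Click 4 (0,0) count=0: revealed 3 new [(0,0) (0,1) (1,1)] -> total=11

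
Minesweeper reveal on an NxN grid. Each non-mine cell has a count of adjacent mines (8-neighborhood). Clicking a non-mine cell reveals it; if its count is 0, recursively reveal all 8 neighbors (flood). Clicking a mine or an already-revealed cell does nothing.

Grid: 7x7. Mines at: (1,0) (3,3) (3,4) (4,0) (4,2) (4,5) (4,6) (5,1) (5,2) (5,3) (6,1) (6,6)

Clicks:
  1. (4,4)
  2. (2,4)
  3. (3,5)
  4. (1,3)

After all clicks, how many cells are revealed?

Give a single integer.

Answer: 21

Derivation:
Click 1 (4,4) count=4: revealed 1 new [(4,4)] -> total=1
Click 2 (2,4) count=2: revealed 1 new [(2,4)] -> total=2
Click 3 (3,5) count=3: revealed 1 new [(3,5)] -> total=3
Click 4 (1,3) count=0: revealed 18 new [(0,1) (0,2) (0,3) (0,4) (0,5) (0,6) (1,1) (1,2) (1,3) (1,4) (1,5) (1,6) (2,1) (2,2) (2,3) (2,5) (2,6) (3,6)] -> total=21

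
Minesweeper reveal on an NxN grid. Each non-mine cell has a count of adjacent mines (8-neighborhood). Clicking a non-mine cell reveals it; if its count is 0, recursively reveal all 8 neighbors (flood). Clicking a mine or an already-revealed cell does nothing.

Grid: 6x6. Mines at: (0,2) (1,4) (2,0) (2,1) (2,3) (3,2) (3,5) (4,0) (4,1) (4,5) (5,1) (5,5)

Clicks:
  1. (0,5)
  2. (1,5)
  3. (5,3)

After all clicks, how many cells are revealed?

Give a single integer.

Click 1 (0,5) count=1: revealed 1 new [(0,5)] -> total=1
Click 2 (1,5) count=1: revealed 1 new [(1,5)] -> total=2
Click 3 (5,3) count=0: revealed 6 new [(4,2) (4,3) (4,4) (5,2) (5,3) (5,4)] -> total=8

Answer: 8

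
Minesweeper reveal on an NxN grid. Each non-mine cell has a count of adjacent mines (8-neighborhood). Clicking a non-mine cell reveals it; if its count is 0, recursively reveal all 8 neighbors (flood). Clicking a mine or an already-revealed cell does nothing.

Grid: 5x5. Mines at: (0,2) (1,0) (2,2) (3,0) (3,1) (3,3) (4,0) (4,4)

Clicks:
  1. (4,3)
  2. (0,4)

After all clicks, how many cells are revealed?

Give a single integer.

Click 1 (4,3) count=2: revealed 1 new [(4,3)] -> total=1
Click 2 (0,4) count=0: revealed 6 new [(0,3) (0,4) (1,3) (1,4) (2,3) (2,4)] -> total=7

Answer: 7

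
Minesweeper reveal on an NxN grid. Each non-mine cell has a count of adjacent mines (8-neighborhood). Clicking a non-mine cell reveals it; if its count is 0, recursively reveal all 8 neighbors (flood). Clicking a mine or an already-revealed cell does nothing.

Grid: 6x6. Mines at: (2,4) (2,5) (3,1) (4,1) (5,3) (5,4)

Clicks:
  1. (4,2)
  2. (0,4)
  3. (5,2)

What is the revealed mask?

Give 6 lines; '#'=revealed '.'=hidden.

Click 1 (4,2) count=3: revealed 1 new [(4,2)] -> total=1
Click 2 (0,4) count=0: revealed 16 new [(0,0) (0,1) (0,2) (0,3) (0,4) (0,5) (1,0) (1,1) (1,2) (1,3) (1,4) (1,5) (2,0) (2,1) (2,2) (2,3)] -> total=17
Click 3 (5,2) count=2: revealed 1 new [(5,2)] -> total=18

Answer: ######
######
####..
......
..#...
..#...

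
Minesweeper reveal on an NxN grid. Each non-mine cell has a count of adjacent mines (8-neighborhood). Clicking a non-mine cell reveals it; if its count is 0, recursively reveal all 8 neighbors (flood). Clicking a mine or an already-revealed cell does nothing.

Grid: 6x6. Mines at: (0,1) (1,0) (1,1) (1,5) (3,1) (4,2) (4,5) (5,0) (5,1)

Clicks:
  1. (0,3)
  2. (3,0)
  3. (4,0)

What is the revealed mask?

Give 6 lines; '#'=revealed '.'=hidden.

Click 1 (0,3) count=0: revealed 12 new [(0,2) (0,3) (0,4) (1,2) (1,3) (1,4) (2,2) (2,3) (2,4) (3,2) (3,3) (3,4)] -> total=12
Click 2 (3,0) count=1: revealed 1 new [(3,0)] -> total=13
Click 3 (4,0) count=3: revealed 1 new [(4,0)] -> total=14

Answer: ..###.
..###.
..###.
#.###.
#.....
......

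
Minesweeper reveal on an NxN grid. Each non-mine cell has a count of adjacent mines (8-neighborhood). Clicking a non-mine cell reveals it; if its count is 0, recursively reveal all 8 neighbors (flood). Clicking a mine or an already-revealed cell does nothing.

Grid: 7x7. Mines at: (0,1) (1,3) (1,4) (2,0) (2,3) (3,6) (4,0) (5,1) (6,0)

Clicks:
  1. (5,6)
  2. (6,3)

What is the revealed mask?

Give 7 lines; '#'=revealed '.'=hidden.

Click 1 (5,6) count=0: revealed 19 new [(3,2) (3,3) (3,4) (3,5) (4,2) (4,3) (4,4) (4,5) (4,6) (5,2) (5,3) (5,4) (5,5) (5,6) (6,2) (6,3) (6,4) (6,5) (6,6)] -> total=19
Click 2 (6,3) count=0: revealed 0 new [(none)] -> total=19

Answer: .......
.......
.......
..####.
..#####
..#####
..#####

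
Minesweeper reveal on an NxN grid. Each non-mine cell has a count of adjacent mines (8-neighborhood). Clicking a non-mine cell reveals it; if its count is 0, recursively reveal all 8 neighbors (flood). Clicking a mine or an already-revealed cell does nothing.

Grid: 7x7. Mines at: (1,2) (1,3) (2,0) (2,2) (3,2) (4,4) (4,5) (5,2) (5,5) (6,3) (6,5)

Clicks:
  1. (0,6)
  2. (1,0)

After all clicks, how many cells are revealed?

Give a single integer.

Answer: 13

Derivation:
Click 1 (0,6) count=0: revealed 12 new [(0,4) (0,5) (0,6) (1,4) (1,5) (1,6) (2,4) (2,5) (2,6) (3,4) (3,5) (3,6)] -> total=12
Click 2 (1,0) count=1: revealed 1 new [(1,0)] -> total=13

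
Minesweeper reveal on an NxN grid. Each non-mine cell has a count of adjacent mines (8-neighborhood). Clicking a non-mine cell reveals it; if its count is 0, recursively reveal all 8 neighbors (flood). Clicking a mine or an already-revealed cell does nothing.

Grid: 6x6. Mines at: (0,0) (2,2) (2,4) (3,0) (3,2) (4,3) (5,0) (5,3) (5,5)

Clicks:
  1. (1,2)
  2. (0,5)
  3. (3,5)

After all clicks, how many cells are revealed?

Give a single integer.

Click 1 (1,2) count=1: revealed 1 new [(1,2)] -> total=1
Click 2 (0,5) count=0: revealed 9 new [(0,1) (0,2) (0,3) (0,4) (0,5) (1,1) (1,3) (1,4) (1,5)] -> total=10
Click 3 (3,5) count=1: revealed 1 new [(3,5)] -> total=11

Answer: 11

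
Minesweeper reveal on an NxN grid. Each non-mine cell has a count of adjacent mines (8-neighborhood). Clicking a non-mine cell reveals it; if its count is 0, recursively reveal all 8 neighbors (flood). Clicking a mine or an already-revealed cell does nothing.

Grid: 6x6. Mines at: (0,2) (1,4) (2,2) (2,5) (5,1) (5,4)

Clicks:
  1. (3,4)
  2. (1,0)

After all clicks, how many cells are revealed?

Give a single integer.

Answer: 11

Derivation:
Click 1 (3,4) count=1: revealed 1 new [(3,4)] -> total=1
Click 2 (1,0) count=0: revealed 10 new [(0,0) (0,1) (1,0) (1,1) (2,0) (2,1) (3,0) (3,1) (4,0) (4,1)] -> total=11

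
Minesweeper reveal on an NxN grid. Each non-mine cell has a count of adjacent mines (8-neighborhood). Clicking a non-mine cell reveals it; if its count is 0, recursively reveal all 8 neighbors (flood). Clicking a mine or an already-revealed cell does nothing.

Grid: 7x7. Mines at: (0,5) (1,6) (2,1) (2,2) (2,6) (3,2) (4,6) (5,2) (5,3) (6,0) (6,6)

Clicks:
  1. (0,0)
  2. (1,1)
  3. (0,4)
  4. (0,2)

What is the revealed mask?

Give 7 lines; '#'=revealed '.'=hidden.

Click 1 (0,0) count=0: revealed 10 new [(0,0) (0,1) (0,2) (0,3) (0,4) (1,0) (1,1) (1,2) (1,3) (1,4)] -> total=10
Click 2 (1,1) count=2: revealed 0 new [(none)] -> total=10
Click 3 (0,4) count=1: revealed 0 new [(none)] -> total=10
Click 4 (0,2) count=0: revealed 0 new [(none)] -> total=10

Answer: #####..
#####..
.......
.......
.......
.......
.......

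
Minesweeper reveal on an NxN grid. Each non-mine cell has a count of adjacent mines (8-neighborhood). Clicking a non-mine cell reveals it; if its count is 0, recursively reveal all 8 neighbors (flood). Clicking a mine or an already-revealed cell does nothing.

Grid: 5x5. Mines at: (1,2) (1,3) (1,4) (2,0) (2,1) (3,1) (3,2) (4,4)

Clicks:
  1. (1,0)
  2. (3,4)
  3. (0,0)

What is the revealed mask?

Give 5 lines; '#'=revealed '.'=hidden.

Answer: ##...
##...
.....
....#
.....

Derivation:
Click 1 (1,0) count=2: revealed 1 new [(1,0)] -> total=1
Click 2 (3,4) count=1: revealed 1 new [(3,4)] -> total=2
Click 3 (0,0) count=0: revealed 3 new [(0,0) (0,1) (1,1)] -> total=5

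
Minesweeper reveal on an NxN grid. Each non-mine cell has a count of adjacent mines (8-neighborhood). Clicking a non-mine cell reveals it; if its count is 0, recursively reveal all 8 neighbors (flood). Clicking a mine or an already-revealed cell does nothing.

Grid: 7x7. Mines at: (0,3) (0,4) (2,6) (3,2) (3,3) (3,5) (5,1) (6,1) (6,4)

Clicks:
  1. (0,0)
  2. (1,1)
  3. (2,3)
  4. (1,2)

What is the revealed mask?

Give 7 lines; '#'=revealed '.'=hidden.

Click 1 (0,0) count=0: revealed 13 new [(0,0) (0,1) (0,2) (1,0) (1,1) (1,2) (2,0) (2,1) (2,2) (3,0) (3,1) (4,0) (4,1)] -> total=13
Click 2 (1,1) count=0: revealed 0 new [(none)] -> total=13
Click 3 (2,3) count=2: revealed 1 new [(2,3)] -> total=14
Click 4 (1,2) count=1: revealed 0 new [(none)] -> total=14

Answer: ###....
###....
####...
##.....
##.....
.......
.......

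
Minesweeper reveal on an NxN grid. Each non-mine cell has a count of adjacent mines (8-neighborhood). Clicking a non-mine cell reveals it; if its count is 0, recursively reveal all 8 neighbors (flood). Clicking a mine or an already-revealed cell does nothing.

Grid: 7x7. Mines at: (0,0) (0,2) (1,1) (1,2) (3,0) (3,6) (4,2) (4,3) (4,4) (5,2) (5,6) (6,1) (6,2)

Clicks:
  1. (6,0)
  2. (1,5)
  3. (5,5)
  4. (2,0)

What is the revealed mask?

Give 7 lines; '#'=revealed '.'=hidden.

Answer: ...####
...####
#..####
...###.
.......
.....#.
#......

Derivation:
Click 1 (6,0) count=1: revealed 1 new [(6,0)] -> total=1
Click 2 (1,5) count=0: revealed 15 new [(0,3) (0,4) (0,5) (0,6) (1,3) (1,4) (1,5) (1,6) (2,3) (2,4) (2,5) (2,6) (3,3) (3,4) (3,5)] -> total=16
Click 3 (5,5) count=2: revealed 1 new [(5,5)] -> total=17
Click 4 (2,0) count=2: revealed 1 new [(2,0)] -> total=18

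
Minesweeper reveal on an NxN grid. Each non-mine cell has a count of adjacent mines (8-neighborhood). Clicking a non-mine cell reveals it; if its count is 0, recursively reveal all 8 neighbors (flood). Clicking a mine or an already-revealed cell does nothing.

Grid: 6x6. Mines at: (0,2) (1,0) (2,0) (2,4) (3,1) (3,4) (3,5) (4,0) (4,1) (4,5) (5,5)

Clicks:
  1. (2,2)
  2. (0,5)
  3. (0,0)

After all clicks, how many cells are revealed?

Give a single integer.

Answer: 8

Derivation:
Click 1 (2,2) count=1: revealed 1 new [(2,2)] -> total=1
Click 2 (0,5) count=0: revealed 6 new [(0,3) (0,4) (0,5) (1,3) (1,4) (1,5)] -> total=7
Click 3 (0,0) count=1: revealed 1 new [(0,0)] -> total=8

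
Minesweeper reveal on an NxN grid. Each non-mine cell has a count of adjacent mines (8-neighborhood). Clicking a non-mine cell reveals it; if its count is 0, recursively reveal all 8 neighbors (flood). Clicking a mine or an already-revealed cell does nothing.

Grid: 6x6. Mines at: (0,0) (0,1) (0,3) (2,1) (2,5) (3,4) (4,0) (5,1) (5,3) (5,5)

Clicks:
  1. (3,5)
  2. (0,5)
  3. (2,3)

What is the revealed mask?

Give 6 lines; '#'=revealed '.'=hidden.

Click 1 (3,5) count=2: revealed 1 new [(3,5)] -> total=1
Click 2 (0,5) count=0: revealed 4 new [(0,4) (0,5) (1,4) (1,5)] -> total=5
Click 3 (2,3) count=1: revealed 1 new [(2,3)] -> total=6

Answer: ....##
....##
...#..
.....#
......
......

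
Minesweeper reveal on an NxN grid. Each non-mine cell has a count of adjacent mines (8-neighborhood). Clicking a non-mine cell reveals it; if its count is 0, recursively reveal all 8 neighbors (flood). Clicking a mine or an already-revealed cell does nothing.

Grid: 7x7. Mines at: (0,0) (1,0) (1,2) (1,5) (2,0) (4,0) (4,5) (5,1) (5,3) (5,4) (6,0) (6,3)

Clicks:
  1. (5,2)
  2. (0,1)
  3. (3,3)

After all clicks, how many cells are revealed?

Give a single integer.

Click 1 (5,2) count=3: revealed 1 new [(5,2)] -> total=1
Click 2 (0,1) count=3: revealed 1 new [(0,1)] -> total=2
Click 3 (3,3) count=0: revealed 12 new [(2,1) (2,2) (2,3) (2,4) (3,1) (3,2) (3,3) (3,4) (4,1) (4,2) (4,3) (4,4)] -> total=14

Answer: 14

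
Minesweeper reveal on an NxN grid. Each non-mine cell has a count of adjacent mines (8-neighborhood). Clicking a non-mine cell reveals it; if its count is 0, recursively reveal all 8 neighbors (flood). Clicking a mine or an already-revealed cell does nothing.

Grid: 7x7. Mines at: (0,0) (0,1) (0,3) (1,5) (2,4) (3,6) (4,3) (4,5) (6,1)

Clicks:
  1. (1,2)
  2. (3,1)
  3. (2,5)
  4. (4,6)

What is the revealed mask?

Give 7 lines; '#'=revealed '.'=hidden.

Click 1 (1,2) count=2: revealed 1 new [(1,2)] -> total=1
Click 2 (3,1) count=0: revealed 17 new [(1,0) (1,1) (1,3) (2,0) (2,1) (2,2) (2,3) (3,0) (3,1) (3,2) (3,3) (4,0) (4,1) (4,2) (5,0) (5,1) (5,2)] -> total=18
Click 3 (2,5) count=3: revealed 1 new [(2,5)] -> total=19
Click 4 (4,6) count=2: revealed 1 new [(4,6)] -> total=20

Answer: .......
####...
####.#.
####...
###...#
###....
.......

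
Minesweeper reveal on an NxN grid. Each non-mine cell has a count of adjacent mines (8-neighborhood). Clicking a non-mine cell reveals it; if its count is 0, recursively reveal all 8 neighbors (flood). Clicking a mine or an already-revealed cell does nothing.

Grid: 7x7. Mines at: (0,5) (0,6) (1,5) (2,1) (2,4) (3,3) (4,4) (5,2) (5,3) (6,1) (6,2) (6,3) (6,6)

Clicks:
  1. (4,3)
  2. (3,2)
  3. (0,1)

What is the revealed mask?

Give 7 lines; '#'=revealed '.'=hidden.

Answer: #####..
#####..
.......
..#....
...#...
.......
.......

Derivation:
Click 1 (4,3) count=4: revealed 1 new [(4,3)] -> total=1
Click 2 (3,2) count=2: revealed 1 new [(3,2)] -> total=2
Click 3 (0,1) count=0: revealed 10 new [(0,0) (0,1) (0,2) (0,3) (0,4) (1,0) (1,1) (1,2) (1,3) (1,4)] -> total=12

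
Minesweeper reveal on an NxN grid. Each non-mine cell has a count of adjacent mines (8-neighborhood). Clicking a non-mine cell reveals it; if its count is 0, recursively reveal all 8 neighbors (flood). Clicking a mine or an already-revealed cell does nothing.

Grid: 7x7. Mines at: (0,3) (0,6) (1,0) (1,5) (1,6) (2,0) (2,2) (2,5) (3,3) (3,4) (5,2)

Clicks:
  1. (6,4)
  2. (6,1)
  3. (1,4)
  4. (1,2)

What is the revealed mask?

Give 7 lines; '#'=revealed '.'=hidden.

Answer: .......
..#.#..
.......
.....##
...####
...####
.#.####

Derivation:
Click 1 (6,4) count=0: revealed 14 new [(3,5) (3,6) (4,3) (4,4) (4,5) (4,6) (5,3) (5,4) (5,5) (5,6) (6,3) (6,4) (6,5) (6,6)] -> total=14
Click 2 (6,1) count=1: revealed 1 new [(6,1)] -> total=15
Click 3 (1,4) count=3: revealed 1 new [(1,4)] -> total=16
Click 4 (1,2) count=2: revealed 1 new [(1,2)] -> total=17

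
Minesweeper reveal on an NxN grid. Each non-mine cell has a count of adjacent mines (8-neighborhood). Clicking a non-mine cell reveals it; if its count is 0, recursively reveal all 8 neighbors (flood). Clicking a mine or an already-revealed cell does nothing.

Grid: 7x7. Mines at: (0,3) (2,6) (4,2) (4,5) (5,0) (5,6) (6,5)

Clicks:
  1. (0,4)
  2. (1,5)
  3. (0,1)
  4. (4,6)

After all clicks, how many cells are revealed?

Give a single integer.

Answer: 25

Derivation:
Click 1 (0,4) count=1: revealed 1 new [(0,4)] -> total=1
Click 2 (1,5) count=1: revealed 1 new [(1,5)] -> total=2
Click 3 (0,1) count=0: revealed 22 new [(0,0) (0,1) (0,2) (1,0) (1,1) (1,2) (1,3) (1,4) (2,0) (2,1) (2,2) (2,3) (2,4) (2,5) (3,0) (3,1) (3,2) (3,3) (3,4) (3,5) (4,0) (4,1)] -> total=24
Click 4 (4,6) count=2: revealed 1 new [(4,6)] -> total=25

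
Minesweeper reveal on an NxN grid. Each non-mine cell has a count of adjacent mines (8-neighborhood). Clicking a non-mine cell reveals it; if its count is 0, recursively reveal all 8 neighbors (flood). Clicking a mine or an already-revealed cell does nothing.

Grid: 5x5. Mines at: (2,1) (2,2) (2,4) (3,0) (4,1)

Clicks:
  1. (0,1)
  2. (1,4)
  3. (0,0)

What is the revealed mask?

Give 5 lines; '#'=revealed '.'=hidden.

Click 1 (0,1) count=0: revealed 10 new [(0,0) (0,1) (0,2) (0,3) (0,4) (1,0) (1,1) (1,2) (1,3) (1,4)] -> total=10
Click 2 (1,4) count=1: revealed 0 new [(none)] -> total=10
Click 3 (0,0) count=0: revealed 0 new [(none)] -> total=10

Answer: #####
#####
.....
.....
.....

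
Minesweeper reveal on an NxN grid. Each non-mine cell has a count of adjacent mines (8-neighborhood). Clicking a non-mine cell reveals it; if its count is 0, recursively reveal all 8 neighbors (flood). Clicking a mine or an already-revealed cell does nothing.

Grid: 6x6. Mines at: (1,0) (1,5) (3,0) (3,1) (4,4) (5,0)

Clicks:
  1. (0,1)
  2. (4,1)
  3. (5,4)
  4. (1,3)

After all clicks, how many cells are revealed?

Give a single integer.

Click 1 (0,1) count=1: revealed 1 new [(0,1)] -> total=1
Click 2 (4,1) count=3: revealed 1 new [(4,1)] -> total=2
Click 3 (5,4) count=1: revealed 1 new [(5,4)] -> total=3
Click 4 (1,3) count=0: revealed 14 new [(0,2) (0,3) (0,4) (1,1) (1,2) (1,3) (1,4) (2,1) (2,2) (2,3) (2,4) (3,2) (3,3) (3,4)] -> total=17

Answer: 17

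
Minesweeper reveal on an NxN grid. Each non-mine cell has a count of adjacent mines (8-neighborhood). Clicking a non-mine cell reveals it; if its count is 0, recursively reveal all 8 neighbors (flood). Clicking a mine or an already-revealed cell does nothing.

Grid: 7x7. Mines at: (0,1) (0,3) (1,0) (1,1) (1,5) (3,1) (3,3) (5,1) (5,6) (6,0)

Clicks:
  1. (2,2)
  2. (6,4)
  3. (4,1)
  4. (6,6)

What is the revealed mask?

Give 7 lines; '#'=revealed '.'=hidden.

Answer: .......
.......
..#....
.......
.#####.
..####.
..#####

Derivation:
Click 1 (2,2) count=3: revealed 1 new [(2,2)] -> total=1
Click 2 (6,4) count=0: revealed 12 new [(4,2) (4,3) (4,4) (4,5) (5,2) (5,3) (5,4) (5,5) (6,2) (6,3) (6,4) (6,5)] -> total=13
Click 3 (4,1) count=2: revealed 1 new [(4,1)] -> total=14
Click 4 (6,6) count=1: revealed 1 new [(6,6)] -> total=15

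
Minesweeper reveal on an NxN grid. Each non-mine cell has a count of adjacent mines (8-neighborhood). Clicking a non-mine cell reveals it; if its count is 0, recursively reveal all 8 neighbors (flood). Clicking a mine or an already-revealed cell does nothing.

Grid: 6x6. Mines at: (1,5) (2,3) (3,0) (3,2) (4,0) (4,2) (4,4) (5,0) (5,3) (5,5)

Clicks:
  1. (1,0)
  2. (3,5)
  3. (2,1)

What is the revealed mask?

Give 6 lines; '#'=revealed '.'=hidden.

Answer: #####.
#####.
###...
.....#
......
......

Derivation:
Click 1 (1,0) count=0: revealed 13 new [(0,0) (0,1) (0,2) (0,3) (0,4) (1,0) (1,1) (1,2) (1,3) (1,4) (2,0) (2,1) (2,2)] -> total=13
Click 2 (3,5) count=1: revealed 1 new [(3,5)] -> total=14
Click 3 (2,1) count=2: revealed 0 new [(none)] -> total=14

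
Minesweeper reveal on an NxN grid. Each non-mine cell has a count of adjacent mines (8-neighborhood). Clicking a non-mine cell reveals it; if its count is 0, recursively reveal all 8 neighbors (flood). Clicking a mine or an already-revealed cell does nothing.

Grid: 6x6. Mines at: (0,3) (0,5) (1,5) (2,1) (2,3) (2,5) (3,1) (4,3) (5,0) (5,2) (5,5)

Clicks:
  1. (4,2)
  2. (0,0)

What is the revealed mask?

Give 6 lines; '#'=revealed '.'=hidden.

Click 1 (4,2) count=3: revealed 1 new [(4,2)] -> total=1
Click 2 (0,0) count=0: revealed 6 new [(0,0) (0,1) (0,2) (1,0) (1,1) (1,2)] -> total=7

Answer: ###...
###...
......
......
..#...
......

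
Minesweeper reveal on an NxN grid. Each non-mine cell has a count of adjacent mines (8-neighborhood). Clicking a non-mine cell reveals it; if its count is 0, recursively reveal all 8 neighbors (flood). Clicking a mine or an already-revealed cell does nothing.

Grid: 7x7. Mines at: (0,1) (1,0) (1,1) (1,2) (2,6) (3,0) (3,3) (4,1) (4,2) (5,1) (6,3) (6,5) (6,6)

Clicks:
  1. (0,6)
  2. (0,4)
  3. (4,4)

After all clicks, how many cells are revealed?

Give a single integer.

Click 1 (0,6) count=0: revealed 11 new [(0,3) (0,4) (0,5) (0,6) (1,3) (1,4) (1,5) (1,6) (2,3) (2,4) (2,5)] -> total=11
Click 2 (0,4) count=0: revealed 0 new [(none)] -> total=11
Click 3 (4,4) count=1: revealed 1 new [(4,4)] -> total=12

Answer: 12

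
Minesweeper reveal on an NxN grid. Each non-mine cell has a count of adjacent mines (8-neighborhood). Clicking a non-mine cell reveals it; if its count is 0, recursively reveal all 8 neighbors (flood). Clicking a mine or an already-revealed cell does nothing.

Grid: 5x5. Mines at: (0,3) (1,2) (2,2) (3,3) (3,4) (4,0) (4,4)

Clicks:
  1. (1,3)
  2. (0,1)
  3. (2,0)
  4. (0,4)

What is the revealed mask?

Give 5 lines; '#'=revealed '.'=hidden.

Click 1 (1,3) count=3: revealed 1 new [(1,3)] -> total=1
Click 2 (0,1) count=1: revealed 1 new [(0,1)] -> total=2
Click 3 (2,0) count=0: revealed 7 new [(0,0) (1,0) (1,1) (2,0) (2,1) (3,0) (3,1)] -> total=9
Click 4 (0,4) count=1: revealed 1 new [(0,4)] -> total=10

Answer: ##..#
##.#.
##...
##...
.....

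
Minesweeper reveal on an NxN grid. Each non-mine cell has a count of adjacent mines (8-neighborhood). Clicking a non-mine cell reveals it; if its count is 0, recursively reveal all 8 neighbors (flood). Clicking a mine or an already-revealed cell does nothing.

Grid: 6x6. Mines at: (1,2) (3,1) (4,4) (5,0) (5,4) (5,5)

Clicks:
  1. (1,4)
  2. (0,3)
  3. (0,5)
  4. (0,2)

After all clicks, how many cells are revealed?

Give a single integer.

Answer: 13

Derivation:
Click 1 (1,4) count=0: revealed 12 new [(0,3) (0,4) (0,5) (1,3) (1,4) (1,5) (2,3) (2,4) (2,5) (3,3) (3,4) (3,5)] -> total=12
Click 2 (0,3) count=1: revealed 0 new [(none)] -> total=12
Click 3 (0,5) count=0: revealed 0 new [(none)] -> total=12
Click 4 (0,2) count=1: revealed 1 new [(0,2)] -> total=13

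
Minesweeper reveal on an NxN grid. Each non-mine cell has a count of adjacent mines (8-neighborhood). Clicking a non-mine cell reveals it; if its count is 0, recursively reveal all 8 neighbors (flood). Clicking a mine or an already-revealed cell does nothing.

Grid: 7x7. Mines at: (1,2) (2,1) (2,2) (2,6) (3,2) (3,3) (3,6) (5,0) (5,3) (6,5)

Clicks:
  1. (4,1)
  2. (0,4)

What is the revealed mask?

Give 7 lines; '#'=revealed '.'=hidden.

Answer: ...####
...####
...###.
.......
.#.....
.......
.......

Derivation:
Click 1 (4,1) count=2: revealed 1 new [(4,1)] -> total=1
Click 2 (0,4) count=0: revealed 11 new [(0,3) (0,4) (0,5) (0,6) (1,3) (1,4) (1,5) (1,6) (2,3) (2,4) (2,5)] -> total=12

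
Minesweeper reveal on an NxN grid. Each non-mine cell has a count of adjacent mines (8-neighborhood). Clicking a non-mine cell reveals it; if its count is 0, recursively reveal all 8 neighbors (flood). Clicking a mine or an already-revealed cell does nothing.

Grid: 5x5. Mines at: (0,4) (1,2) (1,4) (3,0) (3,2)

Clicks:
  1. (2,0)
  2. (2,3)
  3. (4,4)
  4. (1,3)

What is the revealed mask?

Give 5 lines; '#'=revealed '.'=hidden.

Answer: .....
...#.
#..##
...##
...##

Derivation:
Click 1 (2,0) count=1: revealed 1 new [(2,0)] -> total=1
Click 2 (2,3) count=3: revealed 1 new [(2,3)] -> total=2
Click 3 (4,4) count=0: revealed 5 new [(2,4) (3,3) (3,4) (4,3) (4,4)] -> total=7
Click 4 (1,3) count=3: revealed 1 new [(1,3)] -> total=8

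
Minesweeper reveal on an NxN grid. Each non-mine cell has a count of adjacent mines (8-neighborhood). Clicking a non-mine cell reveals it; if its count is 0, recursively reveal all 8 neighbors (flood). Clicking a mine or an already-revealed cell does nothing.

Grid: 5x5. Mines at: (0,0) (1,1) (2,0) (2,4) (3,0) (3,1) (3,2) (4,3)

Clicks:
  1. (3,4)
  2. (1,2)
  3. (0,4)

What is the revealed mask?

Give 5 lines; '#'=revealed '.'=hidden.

Answer: ..###
..###
.....
....#
.....

Derivation:
Click 1 (3,4) count=2: revealed 1 new [(3,4)] -> total=1
Click 2 (1,2) count=1: revealed 1 new [(1,2)] -> total=2
Click 3 (0,4) count=0: revealed 5 new [(0,2) (0,3) (0,4) (1,3) (1,4)] -> total=7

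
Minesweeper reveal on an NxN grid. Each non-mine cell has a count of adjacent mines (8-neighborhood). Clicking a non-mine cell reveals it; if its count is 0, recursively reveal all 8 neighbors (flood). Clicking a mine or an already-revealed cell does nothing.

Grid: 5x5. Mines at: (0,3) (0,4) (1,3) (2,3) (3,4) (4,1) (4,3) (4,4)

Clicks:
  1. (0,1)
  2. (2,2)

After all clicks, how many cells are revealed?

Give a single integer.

Click 1 (0,1) count=0: revealed 12 new [(0,0) (0,1) (0,2) (1,0) (1,1) (1,2) (2,0) (2,1) (2,2) (3,0) (3,1) (3,2)] -> total=12
Click 2 (2,2) count=2: revealed 0 new [(none)] -> total=12

Answer: 12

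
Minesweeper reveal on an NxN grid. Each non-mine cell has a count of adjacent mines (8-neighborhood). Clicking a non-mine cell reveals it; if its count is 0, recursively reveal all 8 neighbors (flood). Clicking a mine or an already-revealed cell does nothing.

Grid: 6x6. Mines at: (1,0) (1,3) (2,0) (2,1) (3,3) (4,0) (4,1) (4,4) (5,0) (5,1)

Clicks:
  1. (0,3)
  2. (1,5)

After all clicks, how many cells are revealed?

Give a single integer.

Click 1 (0,3) count=1: revealed 1 new [(0,3)] -> total=1
Click 2 (1,5) count=0: revealed 8 new [(0,4) (0,5) (1,4) (1,5) (2,4) (2,5) (3,4) (3,5)] -> total=9

Answer: 9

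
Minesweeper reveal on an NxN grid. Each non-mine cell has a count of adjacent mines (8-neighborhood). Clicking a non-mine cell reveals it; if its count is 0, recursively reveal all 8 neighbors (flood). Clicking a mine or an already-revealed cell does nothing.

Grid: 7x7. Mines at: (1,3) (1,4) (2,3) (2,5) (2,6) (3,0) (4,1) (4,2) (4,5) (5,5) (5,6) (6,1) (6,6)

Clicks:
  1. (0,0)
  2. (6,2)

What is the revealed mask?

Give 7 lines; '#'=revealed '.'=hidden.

Answer: ###....
###....
###....
.......
.......
.......
..#....

Derivation:
Click 1 (0,0) count=0: revealed 9 new [(0,0) (0,1) (0,2) (1,0) (1,1) (1,2) (2,0) (2,1) (2,2)] -> total=9
Click 2 (6,2) count=1: revealed 1 new [(6,2)] -> total=10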